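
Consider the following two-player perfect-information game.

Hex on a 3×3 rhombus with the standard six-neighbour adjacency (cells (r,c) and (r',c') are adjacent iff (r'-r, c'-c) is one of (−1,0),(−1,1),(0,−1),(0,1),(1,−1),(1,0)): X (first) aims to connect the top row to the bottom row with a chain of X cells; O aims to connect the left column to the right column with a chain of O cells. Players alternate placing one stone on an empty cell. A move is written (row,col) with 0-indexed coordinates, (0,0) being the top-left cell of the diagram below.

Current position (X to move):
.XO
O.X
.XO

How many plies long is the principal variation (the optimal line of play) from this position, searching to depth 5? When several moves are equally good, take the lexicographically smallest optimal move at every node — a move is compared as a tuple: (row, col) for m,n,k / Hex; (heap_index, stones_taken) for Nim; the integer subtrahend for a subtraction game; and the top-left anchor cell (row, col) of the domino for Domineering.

PV length from [.XO/O.X/.XO]: 1 ply

ply 1, X at .XO/O.X/.XO | (0,0)=-1→XXO/O.X/.XO; (1,1)=+1→.XO/OXX/.XO*; (2,0)=-1→.XO/O.X/XXO
ply 2: .XO/OXX/.XO is terminal -1 (O); from .XO/O.X/.XO depth 5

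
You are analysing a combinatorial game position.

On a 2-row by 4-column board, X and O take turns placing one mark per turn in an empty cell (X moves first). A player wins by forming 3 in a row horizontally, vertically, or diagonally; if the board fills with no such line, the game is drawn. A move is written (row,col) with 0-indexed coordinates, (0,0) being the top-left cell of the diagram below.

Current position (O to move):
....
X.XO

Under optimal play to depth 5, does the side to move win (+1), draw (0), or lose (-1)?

ply 1, O at ..../X.XO | (0,0)=-1→O.../X.XO; (0,1)=-1→.O../X.XO; (0,2)=-1→..O./X.XO; (0,3)=-1→...O/X.XO; (1,1)=+0→..../XOXO*
ply 2, X at ..../XOXO | (0,0)=+0→X.../XOXO*; (0,1)=+0→.X../XOXO; (0,2)=+0→..X./XOXO; (0,3)=+0→...X/XOXO
ply 3, O at X.../XOXO | (0,1)=+0→XO../XOXO*; (0,2)=+0→X.O./XOXO; (0,3)=+0→X..O/XOXO
ply 4, X at XO../XOXO | (0,2)=+0→XOX./XOXO*; (0,3)=+0→XO.X/XOXO
ply 5, O at XOX./XOXO | (0,3)=+0→XOXO/XOXO*
ply 6: XOXO/XOXO is terminal +0 (X); from ..../X.XO depth 5

value(..../X.XO, O) = 0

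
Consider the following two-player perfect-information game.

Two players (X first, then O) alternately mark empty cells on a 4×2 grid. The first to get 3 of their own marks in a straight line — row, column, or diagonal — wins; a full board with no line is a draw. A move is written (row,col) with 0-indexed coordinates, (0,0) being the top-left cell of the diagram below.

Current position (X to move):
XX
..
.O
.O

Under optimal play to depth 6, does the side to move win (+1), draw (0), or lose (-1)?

value(XX/../.O/.O, X) = 0

[XX/../.O/.O] X move#1: (1,0):-1/XX/X./.O/.O, (1,1):+0/XX/.X/.O/.O*, (2,0):-1/XX/../XO/.O, (3,0):-1/XX/../.O/XO
[XX/.X/.O/.O] O move#2: (1,0):+0/XX/OX/.O/.O*, (2,0):+0/XX/.X/OO/.O, (3,0):+0/XX/.X/.O/OO
[XX/OX/.O/.O] X move#3: (2,0):+0/XX/OX/XO/.O*, (3,0):+0/XX/OX/.O/XO
[XX/OX/XO/.O] O move#4: (3,0):+0/XX/OX/XO/OO*
[XX/OX/XO/OO] end (terminal +0, X#5); searched XX/../.O/.O to 6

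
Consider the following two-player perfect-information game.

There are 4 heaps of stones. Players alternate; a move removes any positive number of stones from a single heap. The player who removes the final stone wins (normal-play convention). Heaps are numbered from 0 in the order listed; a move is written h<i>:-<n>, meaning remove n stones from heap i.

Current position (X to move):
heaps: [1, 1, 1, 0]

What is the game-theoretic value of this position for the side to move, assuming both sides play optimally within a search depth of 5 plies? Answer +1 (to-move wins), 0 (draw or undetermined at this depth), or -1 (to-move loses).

value((1,1,1,0), X) = +1

[(1,1,1,0)] X move#1: h0:-1:+1/(0,1,1,0)*, h1:-1:+1/(1,0,1,0), h2:-1:+1/(1,1,0,0)
[(0,1,1,0)] O move#2: h1:-1:-1/(0,0,1,0)*, h2:-1:-1/(0,1,0,0)
[(0,0,1,0)] X move#3: h2:-1:+1/(0,0,0,0)*
[(0,0,0,0)] end (terminal -1, O#4); searched (1,1,1,0) to 5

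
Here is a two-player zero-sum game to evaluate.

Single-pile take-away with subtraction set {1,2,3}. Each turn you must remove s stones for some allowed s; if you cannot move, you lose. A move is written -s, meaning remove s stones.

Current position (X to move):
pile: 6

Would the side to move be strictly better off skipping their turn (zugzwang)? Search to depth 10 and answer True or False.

zugzwang(6, X) = False

[6] X move#1: -1:-1/5, -2:+1/4*, -3:-1/3
[4] O move#2: -1:-1/3*, -2:-1/2, -3:-1/1
[3] X move#3: -1:-1/2, -2:-1/1, -3:+1/0*
[0] end (terminal -1, O#4); searched 6 to 10
pass branch (O moves first from the same position):
  | [6] O move#1: -1:-1/5, -2:+1/4*, -3:-1/3
  | [4] X move#2: -1:-1/3*, -2:-1/2, -3:-1/1
  | [3] O move#3: -1:-1/2, -2:-1/1, -3:+1/0*
  | [0] end (terminal -1, X#4); searched 6 to 10
X moving scores +1; X passing scores -1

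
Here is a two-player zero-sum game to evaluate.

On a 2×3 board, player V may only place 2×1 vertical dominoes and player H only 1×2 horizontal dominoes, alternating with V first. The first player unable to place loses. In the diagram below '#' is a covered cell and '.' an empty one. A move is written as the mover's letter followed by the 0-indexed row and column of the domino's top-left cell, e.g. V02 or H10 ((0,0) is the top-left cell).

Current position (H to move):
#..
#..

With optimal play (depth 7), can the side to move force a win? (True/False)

H winning at [#../#..]: True

[#../#..] H move#1: H01:+1/###/#..*, H11:+1/#../###
[###/#..] end (terminal -1, V#2); searched #../#.. to 7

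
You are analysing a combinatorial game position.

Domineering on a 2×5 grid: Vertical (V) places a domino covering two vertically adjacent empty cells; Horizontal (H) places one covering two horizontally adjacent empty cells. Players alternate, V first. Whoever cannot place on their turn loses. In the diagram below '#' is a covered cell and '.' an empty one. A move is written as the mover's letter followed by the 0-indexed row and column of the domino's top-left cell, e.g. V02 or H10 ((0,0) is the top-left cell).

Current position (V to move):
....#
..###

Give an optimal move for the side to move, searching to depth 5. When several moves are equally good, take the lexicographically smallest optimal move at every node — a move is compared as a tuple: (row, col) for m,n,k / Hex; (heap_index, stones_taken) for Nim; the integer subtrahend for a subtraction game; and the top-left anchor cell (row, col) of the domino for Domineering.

p1 V@[....#/..###]: V00[#...#/#.###]-1 V01[.#..#/.####]+1*
p2 H@[.#..#/.####]: H02[.####/.####]-1*
p3 V@[.####/.####]: V00[#####/#####]+1*
p4 H@[#####/#####] terminal -1; root [....#/..###] d5

V's best at [....#/..###]: V01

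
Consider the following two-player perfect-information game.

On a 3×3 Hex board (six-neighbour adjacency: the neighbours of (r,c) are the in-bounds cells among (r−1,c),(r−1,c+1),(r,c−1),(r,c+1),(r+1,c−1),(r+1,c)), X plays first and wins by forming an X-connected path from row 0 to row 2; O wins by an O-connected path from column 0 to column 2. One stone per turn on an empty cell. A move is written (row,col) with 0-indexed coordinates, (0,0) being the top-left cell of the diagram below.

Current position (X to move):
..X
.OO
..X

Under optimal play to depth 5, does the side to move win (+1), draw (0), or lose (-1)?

value(..X/.OO/..X, X) = -1

[..X/.OO/..X] X move#1: (0,0):-1/X.X/.OO/..X*, (0,1):-1/.XX/.OO/..X, (1,0):-1/..X/XOO/..X, (2,0):-1/..X/.OO/X.X, (2,1):-1/..X/.OO/.XX
[X.X/.OO/..X] O move#2: (0,1):+1/XOX/.OO/..X*, (1,0):+1/X.X/OOO/..X, (2,0):+1/X.X/.OO/O.X, (2,1):+1/X.X/.OO/.OX
[XOX/.OO/..X] X move#3: (1,0):-1/XOX/XOO/..X*, (2,0):-1/XOX/.OO/X.X, (2,1):-1/XOX/.OO/.XX
[XOX/XOO/..X] O move#4: (2,0):+1/XOX/XOO/O.X*, (2,1):-1/XOX/XOO/.OX
[XOX/XOO/O.X] end (terminal -1, X#5); searched ..X/.OO/..X to 5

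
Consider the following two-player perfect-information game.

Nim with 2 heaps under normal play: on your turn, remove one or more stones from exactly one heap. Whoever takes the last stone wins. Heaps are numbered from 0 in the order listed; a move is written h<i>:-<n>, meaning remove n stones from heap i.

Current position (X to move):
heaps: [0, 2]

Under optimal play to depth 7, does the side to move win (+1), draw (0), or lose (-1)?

[(0,2)] X move#1: h1:-1:-1/(0,1), h1:-2:+1/(0,0)*
[(0,0)] end (terminal -1, O#2); searched (0,2) to 7

value((0,2), X) = +1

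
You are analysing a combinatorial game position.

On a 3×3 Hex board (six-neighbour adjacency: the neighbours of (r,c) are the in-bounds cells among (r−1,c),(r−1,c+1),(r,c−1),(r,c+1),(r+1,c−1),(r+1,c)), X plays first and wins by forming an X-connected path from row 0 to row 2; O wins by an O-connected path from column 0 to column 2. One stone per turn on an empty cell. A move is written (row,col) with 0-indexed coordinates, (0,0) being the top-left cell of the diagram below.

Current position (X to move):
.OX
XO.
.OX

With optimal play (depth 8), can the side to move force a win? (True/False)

X winning at [.OX/XO./.OX]: True

[.OX/XO./.OX] X move#1: (0,0):+1/XOX/XO./.OX*, (1,2):+1/.OX/XOX/.OX, (2,0):+1/.OX/XO./XOX
[XOX/XO./.OX] O move#2: (1,2):-1/XOX/XOO/.OX*, (2,0):-1/XOX/XO./OOX
[XOX/XOO/.OX] X move#3: (2,0):+1/XOX/XOO/XOX*
[XOX/XOO/XOX] end (terminal -1, O#4); searched .OX/XO./.OX to 8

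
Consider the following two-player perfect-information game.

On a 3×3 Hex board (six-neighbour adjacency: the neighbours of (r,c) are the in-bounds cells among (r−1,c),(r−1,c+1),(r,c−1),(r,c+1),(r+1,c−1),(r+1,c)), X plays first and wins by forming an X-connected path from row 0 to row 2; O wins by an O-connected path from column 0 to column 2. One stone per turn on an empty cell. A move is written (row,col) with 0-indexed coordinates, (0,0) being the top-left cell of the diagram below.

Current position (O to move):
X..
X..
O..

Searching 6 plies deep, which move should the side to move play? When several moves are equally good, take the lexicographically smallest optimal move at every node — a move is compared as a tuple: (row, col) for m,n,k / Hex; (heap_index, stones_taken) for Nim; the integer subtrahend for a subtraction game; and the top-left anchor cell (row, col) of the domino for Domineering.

p1 O@[X../X../O..]: (0,1)[XO./X../O..]-1 (0,2)[X.O/X../O..]+1* (1,1)[X../XO./O..]+1 (1,2)[X../X.O/O..]+1 (2,1)[X../X../OO.]+1 (2,2)[X../X../O.O]+1
p2 X@[X.O/X../O..]: (0,1)[XXO/X../O..]-1* (1,1)[X.O/XX./O..]-1 (1,2)[X.O/X.X/O..]-1 (2,1)[X.O/X../OX.]-1 (2,2)[X.O/X../O.X]-1
p3 O@[XXO/X../O..]: (1,1)[XXO/XO./O..]+1* (1,2)[XXO/X.O/O..]+1 (2,1)[XXO/X../OO.]+1 (2,2)[XXO/X../O.O]+1
p4 X@[XXO/XO./O..] terminal -1; root [X../X../O..] d6

O's best at [X../X../O..]: (0,2)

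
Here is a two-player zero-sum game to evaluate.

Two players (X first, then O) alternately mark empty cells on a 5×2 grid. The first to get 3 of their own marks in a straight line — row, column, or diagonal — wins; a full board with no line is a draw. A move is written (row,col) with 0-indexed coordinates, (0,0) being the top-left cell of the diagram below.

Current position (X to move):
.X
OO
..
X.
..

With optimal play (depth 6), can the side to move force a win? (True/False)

X winning at [.X/OO/../X./..]: False

p1 X@[.X/OO/../X./..]: (0,0)[XX/OO/../X./..]+0* (2,0)[.X/OO/X./X./..]+0 (2,1)[.X/OO/.X/X./..]+0 (3,1)[.X/OO/../XX/..]+0 (4,0)[.X/OO/../X./X.]+0 (4,1)[.X/OO/../X./.X]+0
p2 O@[XX/OO/../X./..]: (2,0)[XX/OO/O./X./..]+0* (2,1)[XX/OO/.O/X./..]+0 (3,1)[XX/OO/../XO/..]+0 (4,0)[XX/OO/../X./O.]+0 (4,1)[XX/OO/../X./.O]+0
p3 X@[XX/OO/O./X./..]: (2,1)[XX/OO/OX/X./..]+0* (3,1)[XX/OO/O./XX/..]+0 (4,0)[XX/OO/O./X./X.]+0 (4,1)[XX/OO/O./X./.X]+0
p4 O@[XX/OO/OX/X./..]: (3,1)[XX/OO/OX/XO/..]+0* (4,0)[XX/OO/OX/X./O.]+0 (4,1)[XX/OO/OX/X./.O]+0
p5 X@[XX/OO/OX/XO/..]: (4,0)[XX/OO/OX/XO/X.]+0* (4,1)[XX/OO/OX/XO/.X]+0
p6 O@[XX/OO/OX/XO/X.]: (4,1)[XX/OO/OX/XO/XO]+0*
p7 X@[XX/OO/OX/XO/XO] terminal +0; root [.X/OO/../X./..] d6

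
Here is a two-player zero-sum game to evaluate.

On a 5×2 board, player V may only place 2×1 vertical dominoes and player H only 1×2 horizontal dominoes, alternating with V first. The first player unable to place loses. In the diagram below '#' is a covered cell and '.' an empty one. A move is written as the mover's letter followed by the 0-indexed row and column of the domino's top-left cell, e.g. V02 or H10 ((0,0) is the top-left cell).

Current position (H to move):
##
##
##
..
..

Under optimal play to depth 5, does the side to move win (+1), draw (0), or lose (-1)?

value(##/##/##/../.., H) = +1

[##/##/##/../..] H move#1: H30:+1/##/##/##/##/..*, H40:+1/##/##/##/../##
[##/##/##/##/..] end (terminal -1, V#2); searched ##/##/##/../.. to 5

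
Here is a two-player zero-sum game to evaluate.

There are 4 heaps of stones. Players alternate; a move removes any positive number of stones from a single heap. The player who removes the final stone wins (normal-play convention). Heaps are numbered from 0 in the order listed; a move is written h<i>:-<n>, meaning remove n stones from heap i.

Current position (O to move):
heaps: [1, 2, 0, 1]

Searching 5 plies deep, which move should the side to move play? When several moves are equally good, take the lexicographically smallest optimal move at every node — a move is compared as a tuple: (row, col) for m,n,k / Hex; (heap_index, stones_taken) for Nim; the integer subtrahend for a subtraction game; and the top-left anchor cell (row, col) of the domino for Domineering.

[(1,2,0,1)] O move#1: h0:-1:-1/(0,2,0,1), h1:-1:-1/(1,1,0,1), h1:-2:+1/(1,0,0,1)*, h3:-1:-1/(1,2,0,0)
[(1,0,0,1)] X move#2: h0:-1:-1/(0,0,0,1)*, h3:-1:-1/(1,0,0,0)
[(0,0,0,1)] O move#3: h3:-1:+1/(0,0,0,0)*
[(0,0,0,0)] end (terminal -1, X#4); searched (1,2,0,1) to 5

O's best at [(1,2,0,1)]: h1:-2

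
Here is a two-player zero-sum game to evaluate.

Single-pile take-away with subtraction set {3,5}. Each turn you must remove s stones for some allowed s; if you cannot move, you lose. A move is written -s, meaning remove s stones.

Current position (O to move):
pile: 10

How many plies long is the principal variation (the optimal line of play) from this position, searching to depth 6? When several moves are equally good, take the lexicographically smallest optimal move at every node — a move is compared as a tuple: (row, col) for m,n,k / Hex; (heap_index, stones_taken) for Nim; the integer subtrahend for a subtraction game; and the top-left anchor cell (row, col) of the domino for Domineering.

PV length from [10]: 2 plies

[10] O move#1: -3:-1/7*, -5:-1/5
[7] X move#2: -3:-1/4, -5:+1/2*
[2] end (terminal -1, O#3); searched 10 to 6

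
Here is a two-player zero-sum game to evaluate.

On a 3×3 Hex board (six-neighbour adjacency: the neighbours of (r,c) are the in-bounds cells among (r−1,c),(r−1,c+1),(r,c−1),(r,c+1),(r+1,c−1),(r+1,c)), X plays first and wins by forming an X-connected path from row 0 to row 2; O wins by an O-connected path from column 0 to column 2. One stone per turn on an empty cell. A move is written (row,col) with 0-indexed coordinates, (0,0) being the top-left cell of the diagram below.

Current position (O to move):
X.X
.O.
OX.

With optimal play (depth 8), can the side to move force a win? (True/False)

O winning at [X.X/.O./OX.]: True

ply 1, O at X.X/.O./OX. | (0,1)=-1→XOX/.O./OX.; (1,0)=-1→X.X/OO./OX.; (1,2)=+1→X.X/.OO/OX.*; (2,2)=-1→X.X/.O./OXO
ply 2: X.X/.OO/OX. is terminal -1 (X); from X.X/.O./OX. depth 8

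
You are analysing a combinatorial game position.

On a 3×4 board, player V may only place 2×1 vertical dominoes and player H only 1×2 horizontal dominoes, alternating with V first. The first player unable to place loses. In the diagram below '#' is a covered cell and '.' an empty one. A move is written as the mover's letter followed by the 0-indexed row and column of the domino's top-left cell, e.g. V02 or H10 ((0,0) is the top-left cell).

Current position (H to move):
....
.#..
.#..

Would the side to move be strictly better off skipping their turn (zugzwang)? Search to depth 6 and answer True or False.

zugzwang(..../.#../.#.., H) = False

[..../.#../.#..] H move#1: H00:-1/##../.#../.#.., H01:-1/.##./.#../.#.., H02:-1/..##/.#../.#.., H12:+1/..../.###/.#..*, H22:-1/..../.#../.###
[..../.###/.#..] V move#2: V00:-1/#.../####/.#..*, V10:-1/..../####/##..
[#.../####/.#..] H move#3: H01:+1/###./####/.#..*, H02:+1/#.##/####/.#.., H22:+1/#.../####/.###
[###./####/.#..] end (terminal -1, V#4); searched ..../.#../.#.. to 6
if H skipped the turn, V would face:
~ [..../.#../.#..] V move#1: V00:-1/#.../##../.#.., V02:+1/..#./.##./.#..*, V03:+1/...#/.#.#/.#.., V10:-1/..../##../##.., V12:+1/..../.##./.##., V13:+1/..../.#.#/.#.#
~ [..#./.##./.#..] H move#2: H00:-1/###./.##./.#..*, H22:-1/..#./.##./.###
~ [###./.##./.#..] V move#3: V03:+1/####/.###/.#..*, V10:+1/###./###./##.., V13:+1/###./.###/.#.#
~ [####/.###/.#..] H move#4: H22:-1/####/.###/.###*
~ [####/.###/.###] V move#5: V10:+1/####/####/####*
~ [####/####/####] end (terminal -1, H#6); searched ..../.#../.#.. to 6
compare (H): move=+1 vs pass=-1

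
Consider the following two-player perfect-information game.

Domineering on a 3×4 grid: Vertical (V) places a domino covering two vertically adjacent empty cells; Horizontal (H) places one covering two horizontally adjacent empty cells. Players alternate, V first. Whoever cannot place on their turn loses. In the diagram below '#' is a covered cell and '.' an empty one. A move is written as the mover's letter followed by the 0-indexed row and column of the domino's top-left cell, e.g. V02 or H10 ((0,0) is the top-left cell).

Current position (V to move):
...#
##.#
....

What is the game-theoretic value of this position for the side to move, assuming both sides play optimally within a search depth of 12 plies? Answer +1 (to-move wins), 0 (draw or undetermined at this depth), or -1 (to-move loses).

value(...#/##.#/...., V) = -1

p1 V@[...#/##.#/....]: V02[..##/####/....]-1* V12[...#/####/..#.]-1
p2 H@[..##/####/....]: H00[####/####/....]+1* H20[..##/####/##..]+1 H21[..##/####/.##.]+1 H22[..##/####/..##]+1
p3 V@[####/####/....] terminal -1; root [...#/##.#/....] d12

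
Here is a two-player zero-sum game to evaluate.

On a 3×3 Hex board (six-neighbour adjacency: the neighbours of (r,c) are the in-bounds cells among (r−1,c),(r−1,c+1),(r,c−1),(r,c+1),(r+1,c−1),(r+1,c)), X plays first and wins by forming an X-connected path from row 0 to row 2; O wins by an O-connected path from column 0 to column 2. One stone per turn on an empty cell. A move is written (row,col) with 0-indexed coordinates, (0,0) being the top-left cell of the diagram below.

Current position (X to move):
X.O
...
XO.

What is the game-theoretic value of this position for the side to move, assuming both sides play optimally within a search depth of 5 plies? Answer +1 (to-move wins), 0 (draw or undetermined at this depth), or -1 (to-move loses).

value(X.O/.../XO., X) = +1

ply 1, X at X.O/.../XO. | (0,1)=+1→XXO/.../XO.*; (1,0)=+1→X.O/X../XO.; (1,1)=+1→X.O/.X./XO.; (1,2)=-1→X.O/..X/XO.; (2,2)=-1→X.O/.../XOX
ply 2, O at XXO/.../XO. | (1,0)=-1→XXO/O../XO.*; (1,1)=-1→XXO/.O./XO.; (1,2)=-1→XXO/..O/XO.; (2,2)=-1→XXO/.../XOO
ply 3, X at XXO/O../XO. | (1,1)=+1→XXO/OX./XO.*; (1,2)=-1→XXO/O.X/XO.; (2,2)=-1→XXO/O../XOX
ply 4: XXO/OX./XO. is terminal -1 (O); from X.O/.../XO. depth 5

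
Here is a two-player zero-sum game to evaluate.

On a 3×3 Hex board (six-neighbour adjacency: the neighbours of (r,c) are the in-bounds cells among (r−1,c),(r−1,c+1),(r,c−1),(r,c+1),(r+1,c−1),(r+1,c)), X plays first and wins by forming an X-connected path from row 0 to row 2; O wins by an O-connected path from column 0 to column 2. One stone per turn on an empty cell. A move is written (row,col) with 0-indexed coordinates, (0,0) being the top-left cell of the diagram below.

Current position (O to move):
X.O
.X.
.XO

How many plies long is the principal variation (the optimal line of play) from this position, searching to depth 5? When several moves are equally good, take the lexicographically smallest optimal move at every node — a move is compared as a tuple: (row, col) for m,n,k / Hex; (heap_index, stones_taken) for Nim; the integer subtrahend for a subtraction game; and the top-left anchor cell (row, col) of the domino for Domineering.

[X.O/.X./.XO] O move#1: (0,1):-1/XOO/.X./.XO*, (1,0):-1/X.O/OX./.XO, (1,2):-1/X.O/.XO/.XO, (2,0):-1/X.O/.X./OXO
[XOO/.X./.XO] X move#2: (1,0):+1/XOO/XX./.XO*, (1,2):-1/XOO/.XX/.XO, (2,0):-1/XOO/.X./XXO
[XOO/XX./.XO] end (terminal -1, O#3); searched X.O/.X./.XO to 5

PV length from [X.O/.X./.XO]: 2 plies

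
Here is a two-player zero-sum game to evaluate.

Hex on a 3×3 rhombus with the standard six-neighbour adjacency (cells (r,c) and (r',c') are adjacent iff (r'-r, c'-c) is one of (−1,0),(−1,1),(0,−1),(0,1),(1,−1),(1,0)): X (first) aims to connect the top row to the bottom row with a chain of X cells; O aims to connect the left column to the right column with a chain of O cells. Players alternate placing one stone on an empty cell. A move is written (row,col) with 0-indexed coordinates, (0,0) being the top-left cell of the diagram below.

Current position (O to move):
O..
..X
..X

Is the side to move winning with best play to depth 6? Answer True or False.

[O../..X/..X] O move#1: (0,1):-1/OO./..X/..X, (0,2):+1/O.O/..X/..X*, (1,0):-1/O../O.X/..X, (1,1):-1/O../.OX/..X, (2,0):-1/O../..X/O.X, (2,1):-1/O../..X/.OX
[O.O/..X/..X] X move#2: (0,1):-1/OXO/..X/..X*, (1,0):-1/O.O/X.X/..X, (1,1):-1/O.O/.XX/..X, (2,0):-1/O.O/..X/X.X, (2,1):-1/O.O/..X/.XX
[OXO/..X/..X] O move#3: (1,0):-1/OXO/O.X/..X, (1,1):+1/OXO/.OX/..X*, (2,0):-1/OXO/..X/O.X, (2,1):-1/OXO/..X/.OX
[OXO/.OX/..X] X move#4: (1,0):-1/OXO/XOX/..X*, (2,0):-1/OXO/.OX/X.X, (2,1):-1/OXO/.OX/.XX
[OXO/XOX/..X] O move#5: (2,0):+1/OXO/XOX/O.X*, (2,1):-1/OXO/XOX/.OX
[OXO/XOX/O.X] end (terminal -1, X#6); searched O../..X/..X to 6

O winning at [O../..X/..X]: True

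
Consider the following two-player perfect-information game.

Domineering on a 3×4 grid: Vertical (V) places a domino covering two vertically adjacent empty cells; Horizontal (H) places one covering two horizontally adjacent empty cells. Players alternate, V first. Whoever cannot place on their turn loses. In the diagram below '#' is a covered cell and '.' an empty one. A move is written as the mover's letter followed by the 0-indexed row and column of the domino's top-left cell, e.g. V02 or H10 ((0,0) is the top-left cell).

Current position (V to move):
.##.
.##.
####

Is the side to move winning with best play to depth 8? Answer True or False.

p1 V@[.##./.##./####]: V00[###./###./####]+1* V03[.###/.###/####]+1
p2 H@[###./###./####] terminal -1; root [.##./.##./####] d8

V winning at [.##./.##./####]: True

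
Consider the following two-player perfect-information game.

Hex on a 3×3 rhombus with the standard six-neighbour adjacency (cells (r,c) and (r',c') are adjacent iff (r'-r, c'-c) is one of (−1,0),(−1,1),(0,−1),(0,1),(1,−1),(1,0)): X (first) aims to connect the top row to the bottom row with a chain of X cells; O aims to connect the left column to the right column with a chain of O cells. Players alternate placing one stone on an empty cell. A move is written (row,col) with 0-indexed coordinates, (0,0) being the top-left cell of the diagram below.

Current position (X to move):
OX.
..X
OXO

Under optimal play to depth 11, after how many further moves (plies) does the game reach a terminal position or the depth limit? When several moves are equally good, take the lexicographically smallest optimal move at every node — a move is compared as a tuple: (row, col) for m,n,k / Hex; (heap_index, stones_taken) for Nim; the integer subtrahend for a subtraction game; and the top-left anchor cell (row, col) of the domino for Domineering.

p1 X@[OX./..X/OXO]: (0,2)[OXX/..X/OXO]+1* (1,0)[OX./X.X/OXO]+1 (1,1)[OX./.XX/OXO]+1
p2 O@[OXX/..X/OXO] terminal -1; root [OX./..X/OXO] d11

PV length from [OX./..X/OXO]: 1 ply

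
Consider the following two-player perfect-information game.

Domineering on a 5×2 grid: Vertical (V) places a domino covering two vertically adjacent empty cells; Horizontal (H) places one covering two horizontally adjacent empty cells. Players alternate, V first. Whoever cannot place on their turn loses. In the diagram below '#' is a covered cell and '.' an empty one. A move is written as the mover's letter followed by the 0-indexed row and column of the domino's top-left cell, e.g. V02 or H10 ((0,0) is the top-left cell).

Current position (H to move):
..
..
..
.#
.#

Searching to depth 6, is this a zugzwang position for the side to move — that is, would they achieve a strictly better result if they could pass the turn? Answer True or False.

ply 1, H at ../../../.#/.# | H00=-1→##/../../.#/.#; H10=+1→../##/../.#/.#*; H20=-1→../../##/.#/.#
ply 2, V at ../##/../.#/.# | V20=-1→../##/#./##/.#*; V30=-1→../##/../##/##
ply 3, H at ../##/#./##/.# | H00=+1→##/##/#./##/.#*
ply 4: ##/##/#./##/.# is terminal -1 (V); from ../../../.#/.# depth 6
pass branch (V moves first from the same position):
  | ply 1, V at ../../../.#/.# | V00=+1→#./#./../.#/.#*; V01=+1→.#/.#/../.#/.#; V10=+1→../#./#./.#/.#; V11=+1→../.#/.#/.#/.#; V20=-1→../../#./##/.#; V30=-1→../../../##/##
  | ply 2, H at #./#./../.#/.# | H20=-1→#./#./##/.#/.#*
  | ply 3, V at #./#./##/.#/.# | V01=+1→##/##/##/.#/.#*; V30=+1→#./#./##/##/##
  | ply 4: ##/##/##/.#/.# is terminal -1 (H); from ../../../.#/.# depth 6
H moving scores +1; H passing scores -1

zugzwang(../../../.#/.#, H) = False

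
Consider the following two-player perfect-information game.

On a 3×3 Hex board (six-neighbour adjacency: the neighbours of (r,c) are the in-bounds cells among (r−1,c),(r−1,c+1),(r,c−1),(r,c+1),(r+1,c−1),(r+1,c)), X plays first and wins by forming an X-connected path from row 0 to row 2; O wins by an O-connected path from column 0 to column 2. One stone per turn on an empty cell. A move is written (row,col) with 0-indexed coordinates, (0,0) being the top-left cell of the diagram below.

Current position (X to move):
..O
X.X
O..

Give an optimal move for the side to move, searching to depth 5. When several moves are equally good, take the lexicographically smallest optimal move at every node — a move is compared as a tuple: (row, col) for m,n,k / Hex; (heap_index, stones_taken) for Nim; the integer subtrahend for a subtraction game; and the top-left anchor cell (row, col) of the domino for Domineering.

X's best at [..O/X.X/O..]: (1,1)

[..O/X.X/O..] X move#1: (0,0):-1/X.O/X.X/O.., (0,1):-1/.XO/X.X/O.., (1,1):+1/..O/XXX/O..*, (2,1):-1/..O/X.X/OX., (2,2):-1/..O/X.X/O.X
[..O/XXX/O..] O move#2: (0,0):-1/O.O/XXX/O..*, (0,1):-1/.OO/XXX/O.., (2,1):-1/..O/XXX/OO., (2,2):-1/..O/XXX/O.O
[O.O/XXX/O..] X move#3: (0,1):+1/OXO/XXX/O..*, (2,1):-1/O.O/XXX/OX., (2,2):-1/O.O/XXX/O.X
[OXO/XXX/O..] O move#4: (2,1):-1/OXO/XXX/OO.*, (2,2):-1/OXO/XXX/O.O
[OXO/XXX/OO.] X move#5: (2,2):+1/OXO/XXX/OOX*
[OXO/XXX/OOX] end (terminal -1, O#6); searched ..O/X.X/O.. to 5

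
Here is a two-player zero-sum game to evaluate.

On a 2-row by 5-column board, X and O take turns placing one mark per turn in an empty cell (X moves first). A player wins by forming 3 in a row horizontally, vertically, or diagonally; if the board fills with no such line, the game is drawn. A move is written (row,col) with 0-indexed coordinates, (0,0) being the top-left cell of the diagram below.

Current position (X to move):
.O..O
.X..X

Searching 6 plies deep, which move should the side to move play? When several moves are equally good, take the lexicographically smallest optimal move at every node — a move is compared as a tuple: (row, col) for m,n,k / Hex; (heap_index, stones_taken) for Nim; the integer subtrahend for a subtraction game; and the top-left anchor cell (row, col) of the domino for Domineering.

ply 1, X at .O..O/.X..X | (0,0)=+0→XO..O/.X..X; (0,2)=+0→.OX.O/.X..X; (0,3)=+0→.O.XO/.X..X; (1,0)=+0→.O..O/XX..X; (1,2)=+1→.O..O/.XX.X*; (1,3)=+0→.O..O/.X.XX
ply 2, O at .O..O/.XX.X | (0,0)=-1→OO..O/.XX.X*; (0,2)=-1→.OO.O/.XX.X; (0,3)=-1→.O.OO/.XX.X; (1,0)=-1→.O..O/OXX.X; (1,3)=-1→.O..O/.XXOX
ply 3, X at OO..O/.XX.X | (0,2)=+1→OOX.O/.XX.X*; (0,3)=-1→OO.XO/.XX.X; (1,0)=+1→OO..O/XXX.X; (1,3)=+1→OO..O/.XXXX
ply 4, O at OOX.O/.XX.X | (0,3)=-1→OOXOO/.XX.X*; (1,0)=-1→OOX.O/OXX.X; (1,3)=-1→OOX.O/.XXOX
ply 5, X at OOXOO/.XX.X | (1,0)=+1→OOXOO/XXX.X*; (1,3)=+1→OOXOO/.XXXX
ply 6: OOXOO/XXX.X is terminal -1 (O); from .O..O/.X..X depth 6

X's best at [.O..O/.X..X]: (1,2)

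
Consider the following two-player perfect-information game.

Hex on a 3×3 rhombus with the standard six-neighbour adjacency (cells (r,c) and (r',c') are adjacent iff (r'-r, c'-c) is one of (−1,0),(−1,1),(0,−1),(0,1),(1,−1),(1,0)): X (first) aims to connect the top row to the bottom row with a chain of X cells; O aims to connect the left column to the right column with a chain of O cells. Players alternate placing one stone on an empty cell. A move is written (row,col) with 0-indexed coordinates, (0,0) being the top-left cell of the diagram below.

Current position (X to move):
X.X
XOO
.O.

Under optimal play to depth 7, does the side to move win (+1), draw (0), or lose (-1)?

[X.X/XOO/.O.] X move#1: (0,1):-1/XXX/XOO/.O., (2,0):+1/X.X/XOO/XO.*, (2,2):-1/X.X/XOO/.OX
[X.X/XOO/XO.] end (terminal -1, O#2); searched X.X/XOO/.O. to 7

value(X.X/XOO/.O., X) = +1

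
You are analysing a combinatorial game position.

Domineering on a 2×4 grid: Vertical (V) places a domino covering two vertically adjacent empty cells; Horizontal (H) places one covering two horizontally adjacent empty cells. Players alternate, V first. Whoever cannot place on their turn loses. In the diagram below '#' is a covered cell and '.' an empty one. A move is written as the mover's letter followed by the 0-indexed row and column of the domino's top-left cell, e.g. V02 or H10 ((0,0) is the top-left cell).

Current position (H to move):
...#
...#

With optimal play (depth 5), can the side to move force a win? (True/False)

p1 H@[...#/...#]: H00[##.#/...#]+1* H01[.###/...#]+1 H10[...#/##.#]+1 H11[...#/.###]+1
p2 V@[##.#/...#]: V02[####/..##]-1*
p3 H@[####/..##]: H10[####/####]+1*
p4 V@[####/####] terminal -1; root [...#/...#] d5

H winning at [...#/...#]: True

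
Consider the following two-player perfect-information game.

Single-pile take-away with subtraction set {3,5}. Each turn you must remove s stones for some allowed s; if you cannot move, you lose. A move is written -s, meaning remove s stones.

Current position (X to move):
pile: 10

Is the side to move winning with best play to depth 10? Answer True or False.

ply 1, X at 10 | -3=-1→7*; -5=-1→5
ply 2, O at 7 | -3=-1→4; -5=+1→2*
ply 3: 2 is terminal -1 (X); from 10 depth 10

X winning at [10]: False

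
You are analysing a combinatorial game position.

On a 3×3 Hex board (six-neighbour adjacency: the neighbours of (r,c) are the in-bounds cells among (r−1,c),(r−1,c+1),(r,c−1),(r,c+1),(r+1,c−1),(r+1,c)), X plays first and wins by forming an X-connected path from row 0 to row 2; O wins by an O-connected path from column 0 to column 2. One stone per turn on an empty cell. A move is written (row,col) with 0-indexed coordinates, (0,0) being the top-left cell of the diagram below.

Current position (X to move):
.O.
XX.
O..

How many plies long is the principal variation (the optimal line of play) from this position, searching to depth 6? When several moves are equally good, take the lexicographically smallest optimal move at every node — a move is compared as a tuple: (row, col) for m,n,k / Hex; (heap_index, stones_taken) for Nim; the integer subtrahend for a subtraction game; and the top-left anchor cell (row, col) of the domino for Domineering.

ply 1, X at .O./XX./O.. | (0,0)=-1→XO./XX./O..; (0,2)=-1→.OX/XX./O..; (1,2)=+1→.O./XXX/O..*; (2,1)=+1→.O./XX./OX.; (2,2)=+1→.O./XX./O.X
ply 2, O at .O./XXX/O.. | (0,0)=-1→OO./XXX/O..*; (0,2)=-1→.OO/XXX/O..; (2,1)=-1→.O./XXX/OO.; (2,2)=-1→.O./XXX/O.O
ply 3, X at OO./XXX/O.. | (0,2)=+1→OOX/XXX/O..*; (2,1)=-1→OO./XXX/OX.; (2,2)=-1→OO./XXX/O.X
ply 4, O at OOX/XXX/O.. | (2,1)=-1→OOX/XXX/OO.*; (2,2)=-1→OOX/XXX/O.O
ply 5, X at OOX/XXX/OO. | (2,2)=+1→OOX/XXX/OOX*
ply 6: OOX/XXX/OOX is terminal -1 (O); from .O./XX./O.. depth 6

PV length from [.O./XX./O..]: 5 plies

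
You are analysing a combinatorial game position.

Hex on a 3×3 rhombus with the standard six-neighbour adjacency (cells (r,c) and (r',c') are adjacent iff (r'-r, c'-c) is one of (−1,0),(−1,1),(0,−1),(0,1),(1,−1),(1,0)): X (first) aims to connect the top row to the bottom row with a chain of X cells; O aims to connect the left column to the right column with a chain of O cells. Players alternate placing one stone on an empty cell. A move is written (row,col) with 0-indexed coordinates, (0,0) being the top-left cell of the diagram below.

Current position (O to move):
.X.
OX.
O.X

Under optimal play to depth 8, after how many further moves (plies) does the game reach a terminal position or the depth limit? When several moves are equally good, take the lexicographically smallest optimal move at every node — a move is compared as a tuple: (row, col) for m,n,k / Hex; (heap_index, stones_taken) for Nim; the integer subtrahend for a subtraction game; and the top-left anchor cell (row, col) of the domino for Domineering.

PV length from [.X./OX./O.X]: 4 plies

ply 1, O at .X./OX./O.X | (0,0)=-1→OX./OX./O.X*; (0,2)=-1→.XO/OX./O.X; (1,2)=-1→.X./OXO/O.X; (2,1)=-1→.X./OX./OOX
ply 2, X at OX./OX./O.X | (0,2)=+1→OXX/OX./O.X*; (1,2)=+1→OX./OXX/O.X; (2,1)=+1→OX./OX./OXX
ply 3, O at OXX/OX./O.X | (1,2)=-1→OXX/OXO/O.X*; (2,1)=-1→OXX/OX./OOX
ply 4, X at OXX/OXO/O.X | (2,1)=+1→OXX/OXO/OXX*
ply 5: OXX/OXO/OXX is terminal -1 (O); from .X./OX./O.X depth 8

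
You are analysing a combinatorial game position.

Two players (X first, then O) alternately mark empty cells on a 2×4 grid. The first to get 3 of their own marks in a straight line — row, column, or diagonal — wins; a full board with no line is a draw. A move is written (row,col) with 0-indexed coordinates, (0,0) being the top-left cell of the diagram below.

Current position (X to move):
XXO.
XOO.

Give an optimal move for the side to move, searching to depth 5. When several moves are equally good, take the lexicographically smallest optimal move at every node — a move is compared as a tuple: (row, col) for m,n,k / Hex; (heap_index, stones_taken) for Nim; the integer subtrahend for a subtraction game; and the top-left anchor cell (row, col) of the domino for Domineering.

X's best at [XXO./XOO.]: (1,3)

[XXO./XOO.] X move#1: (0,3):-1/XXOX/XOO., (1,3):+0/XXO./XOOX*
[XXO./XOOX] O move#2: (0,3):+0/XXOO/XOOX*
[XXOO/XOOX] end (terminal +0, X#3); searched XXO./XOO. to 5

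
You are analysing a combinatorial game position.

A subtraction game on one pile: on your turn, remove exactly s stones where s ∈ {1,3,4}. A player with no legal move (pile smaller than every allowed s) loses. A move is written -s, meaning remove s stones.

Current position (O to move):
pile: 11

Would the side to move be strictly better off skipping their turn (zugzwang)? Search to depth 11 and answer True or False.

ply 1, O at 11 | -1=-1→10; -3=-1→8; -4=+1→7*
ply 2, X at 7 | -1=-1→6*; -3=-1→4; -4=-1→3
ply 3, O at 6 | -1=-1→5; -3=-1→3; -4=+1→2*
ply 4, X at 2 | -1=-1→1*
ply 5, O at 1 | -1=+1→0*
ply 6: 0 is terminal -1 (X); from 11 depth 11
suppose O passes — search the same position with X to move:
pass> ply 1, X at 11 | -1=-1→10; -3=-1→8; -4=+1→7*
pass> ply 2, O at 7 | -1=-1→6*; -3=-1→4; -4=-1→3
pass> ply 3, X at 6 | -1=-1→5; -3=-1→3; -4=+1→2*
pass> ply 4, O at 2 | -1=-1→1*
pass> ply 5, X at 1 | -1=+1→0*
pass> ply 6: 0 is terminal -1 (O); from 11 depth 11
for O: play +1, pass -1

zugzwang(11, O) = False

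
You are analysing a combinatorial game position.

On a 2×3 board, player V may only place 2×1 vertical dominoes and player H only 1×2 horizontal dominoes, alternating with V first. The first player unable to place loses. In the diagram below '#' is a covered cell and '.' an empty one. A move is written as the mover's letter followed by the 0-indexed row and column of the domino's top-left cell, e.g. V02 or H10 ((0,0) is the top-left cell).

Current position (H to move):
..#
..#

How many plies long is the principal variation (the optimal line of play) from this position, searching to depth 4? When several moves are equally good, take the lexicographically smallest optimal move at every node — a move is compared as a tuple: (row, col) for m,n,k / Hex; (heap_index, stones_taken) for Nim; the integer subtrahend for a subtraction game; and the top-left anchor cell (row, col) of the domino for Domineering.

[..#/..#] H move#1: H00:+1/###/..#*, H10:+1/..#/###
[###/..#] end (terminal -1, V#2); searched ..#/..# to 4

PV length from [..#/..#]: 1 ply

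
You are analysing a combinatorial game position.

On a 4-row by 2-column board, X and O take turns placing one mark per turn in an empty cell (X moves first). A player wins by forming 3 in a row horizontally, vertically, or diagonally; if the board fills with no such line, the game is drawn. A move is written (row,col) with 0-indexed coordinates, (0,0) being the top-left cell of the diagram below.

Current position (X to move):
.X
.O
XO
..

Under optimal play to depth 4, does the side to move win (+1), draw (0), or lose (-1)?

value(.X/.O/XO/.., X) = 0

ply 1, X at .X/.O/XO/.. | (0,0)=-1→XX/.O/XO/..; (1,0)=-1→.X/XO/XO/..; (3,0)=-1→.X/.O/XO/X.; (3,1)=+0→.X/.O/XO/.X*
ply 2, O at .X/.O/XO/.X | (0,0)=+0→OX/.O/XO/.X*; (1,0)=+0→.X/OO/XO/.X; (3,0)=+0→.X/.O/XO/OX
ply 3, X at OX/.O/XO/.X | (1,0)=+0→OX/XO/XO/.X*; (3,0)=+0→OX/.O/XO/XX
ply 4, O at OX/XO/XO/.X | (3,0)=+0→OX/XO/XO/OX*
ply 5: OX/XO/XO/OX is terminal +0 (X); from .X/.O/XO/.. depth 4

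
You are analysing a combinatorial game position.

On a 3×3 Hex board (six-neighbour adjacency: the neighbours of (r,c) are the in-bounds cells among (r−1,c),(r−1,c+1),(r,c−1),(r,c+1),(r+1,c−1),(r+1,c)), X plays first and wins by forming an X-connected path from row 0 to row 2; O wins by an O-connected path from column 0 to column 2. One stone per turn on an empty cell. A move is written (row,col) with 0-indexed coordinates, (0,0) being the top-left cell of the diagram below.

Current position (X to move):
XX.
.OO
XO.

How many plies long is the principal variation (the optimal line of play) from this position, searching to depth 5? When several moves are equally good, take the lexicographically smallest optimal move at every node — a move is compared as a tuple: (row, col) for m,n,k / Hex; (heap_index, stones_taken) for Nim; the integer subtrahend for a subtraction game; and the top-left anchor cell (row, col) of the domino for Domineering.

PV length from [XX./.OO/XO.]: 1 ply

ply 1, X at XX./.OO/XO. | (0,2)=-1→XXX/.OO/XO.; (1,0)=+1→XX./XOO/XO.*; (2,2)=-1→XX./.OO/XOX
ply 2: XX./XOO/XO. is terminal -1 (O); from XX./.OO/XO. depth 5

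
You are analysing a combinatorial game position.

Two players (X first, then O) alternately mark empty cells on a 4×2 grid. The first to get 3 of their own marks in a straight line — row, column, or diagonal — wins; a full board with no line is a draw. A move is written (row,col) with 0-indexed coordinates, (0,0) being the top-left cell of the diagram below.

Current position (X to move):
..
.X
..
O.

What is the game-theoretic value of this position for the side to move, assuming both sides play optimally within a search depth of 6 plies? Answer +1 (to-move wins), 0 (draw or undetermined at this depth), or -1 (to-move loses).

[../.X/../O.] X move#1: (0,0):+0/X./.X/../O., (0,1):+0/.X/.X/../O., (1,0):+0/../XX/../O., (2,0):+0/../.X/X./O., (2,1):+1/../.X/.X/O.*, (3,1):+0/../.X/../OX
[../.X/.X/O.] O move#2: (0,0):-1/O./.X/.X/O.*, (0,1):-1/.O/.X/.X/O., (1,0):-1/../OX/.X/O., (2,0):-1/../.X/OX/O., (3,1):-1/../.X/.X/OO
[O./.X/.X/O.] X move#3: (0,1):+1/OX/.X/.X/O.*, (1,0):+1/O./XX/.X/O., (2,0):+1/O./.X/XX/O., (3,1):+1/O./.X/.X/OX
[OX/.X/.X/O.] end (terminal -1, O#4); searched ../.X/../O. to 6

value(../.X/../O., X) = +1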